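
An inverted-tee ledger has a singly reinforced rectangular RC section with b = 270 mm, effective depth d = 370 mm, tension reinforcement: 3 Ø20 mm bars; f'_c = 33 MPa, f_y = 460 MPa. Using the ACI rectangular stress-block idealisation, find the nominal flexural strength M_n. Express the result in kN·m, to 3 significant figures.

M_n ≈ 148 kN·m

A_s = 3 × 314 = 942 mm².
T = A_s f_y = 942 × 460 = 433320 N = 433.32 kN.
From C = T: a = T/(0.85 f'_c b) = 433320/(0.85 × 33 × 270) = 57.22 mm.
M_n = T(d − a/2) = 433.32 kN × (370 − 28.61) mm = 147.93 kN·m.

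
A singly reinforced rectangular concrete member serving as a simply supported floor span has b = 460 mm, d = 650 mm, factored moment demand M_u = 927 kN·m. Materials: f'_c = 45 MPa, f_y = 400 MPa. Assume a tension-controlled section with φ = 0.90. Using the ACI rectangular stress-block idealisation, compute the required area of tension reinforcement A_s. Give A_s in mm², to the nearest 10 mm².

M_n = M_u/φ = 927/0.90 = 1030 kN·m.
With M_n = 0.85 f'_c a b (d − a/2), solve the quadratic for a:
a = d − √(d² − 2M_n/(0.85 f'_c b)) = 650 − √(650² − 2 × 1030×10⁶/(0.85 × 45 × 460)) = 97.35 mm.
A_s = 0.85 f'_c a b / f_y = 0.85 × 45 × 97.35 × 460 / 400 = 4282.2 mm².

A_s ≈ 4280 mm²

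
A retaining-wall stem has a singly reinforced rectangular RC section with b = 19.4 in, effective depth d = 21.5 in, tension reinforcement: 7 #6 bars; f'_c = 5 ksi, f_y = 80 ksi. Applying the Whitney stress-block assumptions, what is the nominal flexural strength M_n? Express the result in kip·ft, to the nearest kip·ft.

M_n ≈ 411 kip·ft

A_s = 7 × 0.44 = 3.08 in².
T = A_s f_y = 3.08 × 80 = 246.4 kips.
a = T/(0.85 f'_c b) = 246.4/(0.85 × 5 × 19.4) = 2.988 in.
M_n = T(d − a/2) = 246.4 × (21.5 − 1.494) = 4929.5 kip·in = 4929.5/12 = 410.79 kip·ft.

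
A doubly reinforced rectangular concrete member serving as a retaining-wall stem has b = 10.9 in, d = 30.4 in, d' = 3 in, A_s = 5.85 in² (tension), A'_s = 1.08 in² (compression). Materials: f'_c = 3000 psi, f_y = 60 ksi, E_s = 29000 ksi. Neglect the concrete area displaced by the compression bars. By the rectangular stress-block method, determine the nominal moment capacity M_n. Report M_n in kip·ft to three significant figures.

Assume both steels yield.
a = (A_s − A'_s) f_y/(0.85 f'_c b) = (5.85 − 1.08) × 60/(0.85 × 3 × 10.9) = 10.297 in.
c = a/β₁ = 10.297/0.85 = 12.114 in; ε'_s = 0.003(c − d')/c = 0.0023 ≥ ε_y = 0.0021, so the compression steel yields.
M_n = (A_s − A'_s) f_y (d − a/2) + A'_s f_y (d − d') = 286.2 × (30.4 − 5.1485) + 64.8 × (30.4 − 3) = 7227.0 + 1775.5 = 9002.5 kip·in = 9002.5/12 = 750.21 kip·ft.

M_n ≈ 750 kip·ft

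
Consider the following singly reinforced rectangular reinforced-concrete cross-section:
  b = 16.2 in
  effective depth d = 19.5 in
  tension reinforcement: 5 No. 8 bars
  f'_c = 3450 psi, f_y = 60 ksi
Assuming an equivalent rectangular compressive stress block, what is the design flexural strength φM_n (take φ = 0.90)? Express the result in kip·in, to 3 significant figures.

A_s = 5 × 0.79 = 3.95 in².
T = A_s f_y = 3.95 × 60 = 237 kips.
a = T/(0.85 f'_c b) = 237/(0.85 × 3.45 × 16.2) = 4.989 in.
M_n = T(d − a/2) = 237 × (19.5 − 2.4945) = 4030.3 kip·in.
φM_n = 0.90 × 4030.3 = 3627.3 kip·in.

φM_n ≈ 3630 kip·in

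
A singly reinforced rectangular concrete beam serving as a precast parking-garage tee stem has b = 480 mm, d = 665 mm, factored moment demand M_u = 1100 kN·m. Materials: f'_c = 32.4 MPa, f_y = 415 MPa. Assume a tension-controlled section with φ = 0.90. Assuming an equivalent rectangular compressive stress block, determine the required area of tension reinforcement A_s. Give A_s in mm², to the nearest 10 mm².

M_n = M_u/φ = 1100/0.90 = 1222.22 kN·m.
With M_n = 0.85 f'_c a b (d − a/2), solve the quadratic for a:
a = d − √(d² − 2M_n/(0.85 f'_c b)) = 665 − √(665² − 2 × 1222.22×10⁶/(0.85 × 32.4 × 480)) = 157.74 mm.
A_s = 0.85 f'_c a b / f_y = 0.85 × 32.4 × 157.74 × 480 / 415 = 5024.6 mm².

A_s ≈ 5020 mm²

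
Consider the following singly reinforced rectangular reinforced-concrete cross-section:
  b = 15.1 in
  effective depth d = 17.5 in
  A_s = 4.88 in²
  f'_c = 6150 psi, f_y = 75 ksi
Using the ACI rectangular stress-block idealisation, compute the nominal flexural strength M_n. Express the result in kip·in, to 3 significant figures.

M_n ≈ 5560 kip·in

T = A_s f_y = 4.88 × 75 = 366 kips.
a = T/(0.85 f'_c b) = 366/(0.85 × 6.15 × 15.1) = 4.637 in.
M_n = T(d − a/2) = 366 × (17.5 − 2.3185) = 5556.4 kip·in.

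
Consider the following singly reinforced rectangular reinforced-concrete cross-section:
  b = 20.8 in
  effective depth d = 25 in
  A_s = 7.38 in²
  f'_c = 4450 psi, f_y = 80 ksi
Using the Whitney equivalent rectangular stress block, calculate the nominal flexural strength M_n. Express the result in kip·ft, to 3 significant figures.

M_n ≈ 1050 kip·ft

T = A_s f_y = 7.38 × 80 = 590.4 kips.
a = T/(0.85 f'_c b) = 590.4/(0.85 × 4.45 × 20.8) = 7.504 in.
M_n = T(d − a/2) = 590.4 × (25 − 3.752) = 12544.8 kip·in = 12544.8/12 = 1045.40 kip·ft.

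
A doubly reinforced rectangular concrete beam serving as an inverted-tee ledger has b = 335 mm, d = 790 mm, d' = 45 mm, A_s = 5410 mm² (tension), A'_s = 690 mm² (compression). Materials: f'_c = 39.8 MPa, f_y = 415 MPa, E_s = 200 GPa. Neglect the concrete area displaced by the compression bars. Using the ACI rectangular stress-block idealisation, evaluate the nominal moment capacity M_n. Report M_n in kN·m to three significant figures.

M_n ≈ 1590 kN·m

Assume both tension and compression steel yield.
Net tension couple steel: A_s − A'_s = 4720 mm².
a = (A_s − A'_s) f_y / (0.85 f'_c b) = 1958800/(0.85 × 39.8 × 335) = 172.84 mm.
c = a/β₁ = 172.84/0.766 = 225.64 mm; ε'_s = 0.003(c − d')/c = 0.0024 ≥ f_y/E_s = 0.0021, so compression steel does yield.
M_n = (A_s − A'_s) f_y (d − a/2) + A'_s f_y (d − d') = [1958800 × (790 − 86.42) + 286350 × (790 − 45)] × 10⁻⁶ = 1378.17 + 213.33 = 1591.50 kN·m.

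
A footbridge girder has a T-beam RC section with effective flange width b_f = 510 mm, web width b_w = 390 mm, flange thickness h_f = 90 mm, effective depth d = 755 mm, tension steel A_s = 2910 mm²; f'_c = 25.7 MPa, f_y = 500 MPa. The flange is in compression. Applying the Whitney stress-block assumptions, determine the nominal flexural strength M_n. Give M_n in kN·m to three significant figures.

M_n ≈ 1000 kN·m

Tension: T = A_s f_y = 2910 × 500 = 1455000 N.
Try a within the flange: a = T/(0.85 f'_c b_f) = 1455000/(0.85 × 25.7 × 510) = 130.60 mm.
a = 130.60 > h_f = 90 mm: the block extends into the web. Split into flange-overhang and web parts.
C_f = 0.85 f'_c (b_f − b_w) h_f = 0.85 × 25.7 × (510 − 390) × 90 = 235926 N.
Remaining web compression depth: a_w = (T − C_f)/(0.85 f'_c b_w) = (1455000 − 235926)/(0.85 × 25.7 × 390) = 143.09 mm.
M_n = C_f(d − h_f/2) + (T − C_f)(d − a_w/2) = 235926 × (755 − 45) + 1219074 × (755 − 71.545) = 167.51 + 833.18 = 1000.69 × 10⁶ N·mm.
M_n = 1000.69 kN·m.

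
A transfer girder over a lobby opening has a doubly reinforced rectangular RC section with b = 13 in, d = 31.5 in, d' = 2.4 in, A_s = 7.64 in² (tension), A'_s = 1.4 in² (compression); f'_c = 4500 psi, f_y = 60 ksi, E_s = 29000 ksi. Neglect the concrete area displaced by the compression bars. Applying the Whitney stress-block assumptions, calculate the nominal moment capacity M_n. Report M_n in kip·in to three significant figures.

M_n ≈ 12800 kip·in

Assume both steels yield.
a = (A_s − A'_s) f_y/(0.85 f'_c b) = (7.64 − 1.4) × 60/(0.85 × 4.5 × 13) = 7.529 in.
c = a/β₁ = 7.529/0.825 = 9.126 in; ε'_s = 0.003(c − d')/c = 0.0022 ≥ ε_y = 0.0021, so the compression steel yields.
M_n = (A_s − A'_s) f_y (d − a/2) + A'_s f_y (d − d') = 374.4 × (31.5 − 3.7645) + 84 × (31.5 − 2.4) = 10384.2 + 2444.4 = 12828.6 kip·in.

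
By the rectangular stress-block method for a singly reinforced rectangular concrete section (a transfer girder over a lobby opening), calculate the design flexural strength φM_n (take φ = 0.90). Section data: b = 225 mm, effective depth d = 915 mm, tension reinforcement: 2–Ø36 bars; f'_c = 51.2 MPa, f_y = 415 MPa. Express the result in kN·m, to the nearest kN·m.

A_s = 2 × 1018 = 2036 mm².
T = A_s f_y = 2036 × 415 = 844940 N = 844.94 kN.
From C = T: a = T/(0.85 f'_c b) = 844940/(0.85 × 51.2 × 225) = 86.29 mm.
M_n = T(d − a/2) = 844.94 kN × (915 − 43.145) mm = 736.67 kN·m.
φM_n = 0.90 × 736.67 = 663.00 kN·m.

φM_n ≈ 663 kN·m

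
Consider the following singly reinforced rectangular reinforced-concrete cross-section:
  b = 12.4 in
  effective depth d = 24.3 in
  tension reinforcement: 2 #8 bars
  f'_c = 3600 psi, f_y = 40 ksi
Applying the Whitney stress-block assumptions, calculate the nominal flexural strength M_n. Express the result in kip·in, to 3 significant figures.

M_n ≈ 1480 kip·in

A_s = 2 × 0.79 = 1.58 in².
T = A_s f_y = 1.58 × 40 = 63.2 kips.
a = T/(0.85 f'_c b) = 63.2/(0.85 × 3.6 × 12.4) = 1.666 in.
M_n = T(d − a/2) = 63.2 × (24.3 − 0.833) = 1483.1 kip·in.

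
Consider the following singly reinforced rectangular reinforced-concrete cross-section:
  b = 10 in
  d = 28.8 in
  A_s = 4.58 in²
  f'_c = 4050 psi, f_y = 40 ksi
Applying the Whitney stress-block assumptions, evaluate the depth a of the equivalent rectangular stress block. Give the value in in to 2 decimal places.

T = A_s f_y = 4.58 × 40 = 183.2 kips.
a = T/(0.85 f'_c b) = 183.2/(0.85 × 4.05 × 10) = 5.32 in.

a ≈ 5.32 in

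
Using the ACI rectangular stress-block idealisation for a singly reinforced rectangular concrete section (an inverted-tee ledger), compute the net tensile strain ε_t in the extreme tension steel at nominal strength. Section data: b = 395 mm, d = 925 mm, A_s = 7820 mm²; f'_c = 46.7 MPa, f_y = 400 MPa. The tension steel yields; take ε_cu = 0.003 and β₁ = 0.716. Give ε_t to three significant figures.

a = A_s f_y/(0.85 f'_c b) = 199.50 mm.
β₁ = 0.716, so c = a/β₁ = 199.50/0.716 = 278.63 mm.
From the linear strain diagram with ε_cu = 0.003: ε_t = 0.003 (d − c)/c = 0.003 × (925 − 278.63)/278.63 = 0.00696.
Since ε_t ≥ 0.005, the section is tension-controlled.

ε_t ≈ 0.00696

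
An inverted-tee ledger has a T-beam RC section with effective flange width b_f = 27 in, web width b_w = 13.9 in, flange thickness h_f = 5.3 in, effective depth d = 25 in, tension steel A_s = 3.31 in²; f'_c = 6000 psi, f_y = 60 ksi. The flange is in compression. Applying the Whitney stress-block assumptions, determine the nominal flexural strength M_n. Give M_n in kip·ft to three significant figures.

M_n ≈ 402 kip·ft

Tension: T = A_s f_y = 3.31 × 60 = 198.6 kips.
Try a within the flange: a = T/(0.85 f'_c b_f) = 198.6/(0.85 × 6 × 27) = 1.442 in.
Since a = 1.442 ≤ h_f = 5.3 in, the stress block lies entirely in the flange; analyse as a rectangular beam of width b_f.
M_n = T(d − a/2) = 198.6 × (25 − 0.721) = 4821.8 kip·in.
M_n = 4821.8/12 = 401.82 kip·ft.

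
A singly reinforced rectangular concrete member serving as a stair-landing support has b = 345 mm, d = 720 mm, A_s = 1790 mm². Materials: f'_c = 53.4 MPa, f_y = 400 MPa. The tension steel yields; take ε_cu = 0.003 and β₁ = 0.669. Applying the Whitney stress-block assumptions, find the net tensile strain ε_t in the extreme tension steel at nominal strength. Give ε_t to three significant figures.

ε_t ≈ 0.0286

a = A_s f_y/(0.85 f'_c b) = 45.72 mm.
β₁ = 0.669, so c = a/β₁ = 45.72/0.669 = 68.34 mm.
From the linear strain diagram with ε_cu = 0.003: ε_t = 0.003 (d − c)/c = 0.003 × (720 − 68.34)/68.34 = 0.0286.
Since ε_t ≥ 0.005, the section is tension-controlled.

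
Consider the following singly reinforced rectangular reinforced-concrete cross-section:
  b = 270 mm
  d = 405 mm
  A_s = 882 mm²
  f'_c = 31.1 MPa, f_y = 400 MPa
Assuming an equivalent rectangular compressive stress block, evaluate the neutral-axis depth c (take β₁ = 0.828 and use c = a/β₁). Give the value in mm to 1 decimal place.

T = A_s f_y = 882 × 400 = 352800 N = 352.8 kN.
Setting C = 0.85 f'_c a b equal to T: a = 352800/(0.85 × 31.1 × 270) = 49.429 mm.
With β₁ = 0.828, c = a/β₁ = 49.429/0.828 = 59.7 mm.

c ≈ 59.7 mm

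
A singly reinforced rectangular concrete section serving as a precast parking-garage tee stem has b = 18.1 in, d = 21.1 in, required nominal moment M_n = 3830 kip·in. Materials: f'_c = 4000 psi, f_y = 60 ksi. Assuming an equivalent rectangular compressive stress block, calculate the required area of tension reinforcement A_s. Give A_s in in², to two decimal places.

A_s ≈ 3.27 in²

From M_n = 0.85 f'_c a b (d − a/2):
a = d − √(d² − 2M_n/(0.85 f'_c b)) = 21.1 − √(21.1² − 2 × 3830/(0.85 × 4 × 18.1)) = 3.191 in.
A_s = 0.85 f'_c a b / f_y = 0.85 × 4 × 3.191 × 18.1 / 60 = 3.273 in².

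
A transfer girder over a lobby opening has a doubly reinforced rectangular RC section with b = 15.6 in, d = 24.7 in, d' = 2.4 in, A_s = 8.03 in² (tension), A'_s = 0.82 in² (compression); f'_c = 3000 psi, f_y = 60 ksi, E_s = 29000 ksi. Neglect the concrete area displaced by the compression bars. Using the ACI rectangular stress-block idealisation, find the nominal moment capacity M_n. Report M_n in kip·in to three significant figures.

M_n ≈ 9430 kip·in

Assume both steels yield.
a = (A_s − A'_s) f_y/(0.85 f'_c b) = (8.03 − 0.82) × 60/(0.85 × 3 × 15.6) = 10.875 in.
c = a/β₁ = 10.875/0.85 = 12.794 in; ε'_s = 0.003(c − d')/c = 0.0024 ≥ ε_y = 0.0021, so the compression steel yields.
M_n = (A_s − A'_s) f_y (d − a/2) + A'_s f_y (d − d') = 432.6 × (24.7 − 5.4375) + 49.2 × (24.7 − 2.4) = 8333.0 + 1097.2 = 9430.2 kip·in.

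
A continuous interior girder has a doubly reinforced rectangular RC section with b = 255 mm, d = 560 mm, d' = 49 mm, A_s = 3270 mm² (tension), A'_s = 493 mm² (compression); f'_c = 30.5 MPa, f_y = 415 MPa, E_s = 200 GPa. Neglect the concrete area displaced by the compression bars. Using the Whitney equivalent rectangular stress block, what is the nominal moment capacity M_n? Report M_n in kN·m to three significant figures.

Assume both tension and compression steel yield.
Net tension couple steel: A_s − A'_s = 2777 mm².
a = (A_s − A'_s) f_y / (0.85 f'_c b) = 1152455/(0.85 × 30.5 × 255) = 174.33 mm.
c = a/β₁ = 174.33/0.832 = 209.53 mm; ε'_s = 0.003(c − d')/c = 0.0023 ≥ f_y/E_s = 0.0021, so compression steel does yield.
M_n = (A_s − A'_s) f_y (d − a/2) + A'_s f_y (d − d') = [1152455 × (560 − 87.165) + 204595 × (560 − 49)] × 10⁻⁶ = 544.92 + 104.55 = 649.47 kN·m.

M_n ≈ 649 kN·m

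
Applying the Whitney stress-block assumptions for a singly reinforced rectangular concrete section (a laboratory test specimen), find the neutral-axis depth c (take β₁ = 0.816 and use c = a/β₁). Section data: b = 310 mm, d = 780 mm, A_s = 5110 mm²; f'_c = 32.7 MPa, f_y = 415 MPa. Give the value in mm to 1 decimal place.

c ≈ 301.6 mm

T = A_s f_y = 5110 × 415 = 2120650 N = 2120.65 kN.
Setting C = 0.85 f'_c a b equal to T: a = 2120650/(0.85 × 32.7 × 310) = 246.116 mm.
With β₁ = 0.816, c = a/β₁ = 246.116/0.816 = 301.6 mm.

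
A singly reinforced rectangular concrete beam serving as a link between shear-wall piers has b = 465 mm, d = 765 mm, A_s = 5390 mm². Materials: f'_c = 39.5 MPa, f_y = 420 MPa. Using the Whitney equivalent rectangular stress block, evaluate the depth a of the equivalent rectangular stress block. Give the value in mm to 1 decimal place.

T = A_s f_y = 5390 × 420 = 2263800 N = 2263.8 kN.
Setting C = 0.85 f'_c a b equal to T: a = 2263800/(0.85 × 39.5 × 465) = 145.0 mm.

a ≈ 145.0 mm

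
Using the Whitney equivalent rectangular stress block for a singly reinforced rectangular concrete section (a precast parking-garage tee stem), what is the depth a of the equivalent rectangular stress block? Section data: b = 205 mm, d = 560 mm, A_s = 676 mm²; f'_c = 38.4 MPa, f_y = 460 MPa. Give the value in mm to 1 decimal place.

a ≈ 46.5 mm

T = A_s f_y = 676 × 460 = 310960 N = 310.96 kN.
Setting C = 0.85 f'_c a b equal to T: a = 310960/(0.85 × 38.4 × 205) = 46.5 mm.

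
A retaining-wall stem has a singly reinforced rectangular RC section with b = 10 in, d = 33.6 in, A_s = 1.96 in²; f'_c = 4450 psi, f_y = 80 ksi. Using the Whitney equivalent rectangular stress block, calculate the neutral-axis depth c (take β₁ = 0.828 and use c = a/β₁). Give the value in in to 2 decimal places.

c ≈ 5.01 in

T = A_s f_y = 1.96 × 80 = 156.8 kips.
a = T/(0.85 f'_c b) = 156.8/(0.85 × 4.45 × 10) = 4.1454 in.
With β₁ = 0.828, c = a/β₁ = 4.1454/0.828 = 5.01 in.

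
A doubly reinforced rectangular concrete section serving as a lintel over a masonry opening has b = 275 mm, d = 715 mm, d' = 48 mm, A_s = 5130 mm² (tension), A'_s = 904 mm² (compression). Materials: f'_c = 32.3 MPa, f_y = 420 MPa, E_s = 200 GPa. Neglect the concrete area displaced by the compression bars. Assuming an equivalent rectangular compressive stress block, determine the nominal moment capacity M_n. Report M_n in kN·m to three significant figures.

Assume both tension and compression steel yield.
Net tension couple steel: A_s − A'_s = 4226 mm².
a = (A_s − A'_s) f_y / (0.85 f'_c b) = 1774920/(0.85 × 32.3 × 275) = 235.08 mm.
c = a/β₁ = 235.08/0.819 = 287.03 mm; ε'_s = 0.003(c − d')/c = 0.0025 ≥ f_y/E_s = 0.0021, so compression steel does yield.
M_n = (A_s − A'_s) f_y (d − a/2) + A'_s f_y (d − d') = [1774920 × (715 − 117.54) + 379680 × (715 − 48)] × 10⁻⁶ = 1060.44 + 253.25 = 1313.69 kN·m.

M_n ≈ 1310 kN·m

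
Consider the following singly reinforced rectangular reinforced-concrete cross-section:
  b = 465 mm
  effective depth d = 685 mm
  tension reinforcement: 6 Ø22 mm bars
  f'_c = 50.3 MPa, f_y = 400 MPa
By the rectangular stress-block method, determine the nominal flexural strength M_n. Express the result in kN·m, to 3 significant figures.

M_n ≈ 604 kN·m

A_s = 6 × 380 = 2280 mm².
T = A_s f_y = 2280 × 400 = 912000 N = 912 kN.
From C = T: a = T/(0.85 f'_c b) = 912000/(0.85 × 50.3 × 465) = 45.87 mm.
M_n = T(d − a/2) = 912 kN × (685 − 22.935) mm = 603.80 kN·m.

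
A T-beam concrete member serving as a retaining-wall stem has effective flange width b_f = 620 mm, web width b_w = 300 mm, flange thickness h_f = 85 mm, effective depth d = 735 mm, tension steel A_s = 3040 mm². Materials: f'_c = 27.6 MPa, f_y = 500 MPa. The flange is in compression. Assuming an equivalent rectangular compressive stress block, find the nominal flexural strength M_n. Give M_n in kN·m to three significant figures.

Tension: T = A_s f_y = 3040 × 500 = 1520000 N.
Try a within the flange: a = T/(0.85 f'_c b_f) = 1520000/(0.85 × 27.6 × 620) = 104.50 mm.
a = 104.50 > h_f = 85 mm: the block extends into the web. Split into flange-overhang and web parts.
C_f = 0.85 f'_c (b_f − b_w) h_f = 0.85 × 27.6 × (620 − 300) × 85 = 638112 N.
Remaining web compression depth: a_w = (T − C_f)/(0.85 f'_c b_w) = (1520000 − 638112)/(0.85 × 27.6 × 300) = 125.30 mm.
M_n = C_f(d − h_f/2) + (T − C_f)(d − a_w/2) = 638112 × (735 − 42.5) + 881888 × (735 − 62.65) = 441.89 + 592.94 = 1034.83 × 10⁶ N·mm.
M_n = 1034.83 kN·m.

M_n ≈ 1030 kN·m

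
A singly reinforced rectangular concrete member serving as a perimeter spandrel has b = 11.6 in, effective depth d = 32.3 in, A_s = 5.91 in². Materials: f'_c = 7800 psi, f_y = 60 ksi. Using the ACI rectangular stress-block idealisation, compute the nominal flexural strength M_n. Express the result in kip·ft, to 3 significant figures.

M_n ≈ 886 kip·ft

T = A_s f_y = 5.91 × 60 = 354.6 kips.
a = T/(0.85 f'_c b) = 354.6/(0.85 × 7.8 × 11.6) = 4.611 in.
M_n = T(d − a/2) = 354.6 × (32.3 − 2.3055) = 10636.0 kip·in = 10636.0/12 = 886.33 kip·ft.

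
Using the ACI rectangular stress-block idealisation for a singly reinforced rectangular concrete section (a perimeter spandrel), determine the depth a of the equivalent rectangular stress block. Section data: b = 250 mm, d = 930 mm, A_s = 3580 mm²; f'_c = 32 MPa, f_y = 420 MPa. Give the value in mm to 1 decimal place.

a ≈ 221.1 mm

T = A_s f_y = 3580 × 420 = 1503600 N = 1503.6 kN.
Setting C = 0.85 f'_c a b equal to T: a = 1503600/(0.85 × 32 × 250) = 221.1 mm.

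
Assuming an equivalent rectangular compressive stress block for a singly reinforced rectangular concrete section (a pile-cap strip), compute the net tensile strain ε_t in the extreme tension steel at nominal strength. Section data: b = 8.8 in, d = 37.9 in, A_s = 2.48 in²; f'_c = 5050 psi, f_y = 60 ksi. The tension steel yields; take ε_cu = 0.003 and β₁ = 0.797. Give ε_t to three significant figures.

a = A_s f_y/(0.85 f'_c b) = 3.939 in.
β₁ = 0.797, so c = a/β₁ = 3.939/0.797 = 4.942 in.
From the linear strain diagram with ε_cu = 0.003: ε_t = 0.003 (d − c)/c = 0.003 × (37.9 − 4.942)/4.942 = 0.0200.
Since ε_t ≥ 0.005, the section is tension-controlled.

ε_t ≈ 0.0200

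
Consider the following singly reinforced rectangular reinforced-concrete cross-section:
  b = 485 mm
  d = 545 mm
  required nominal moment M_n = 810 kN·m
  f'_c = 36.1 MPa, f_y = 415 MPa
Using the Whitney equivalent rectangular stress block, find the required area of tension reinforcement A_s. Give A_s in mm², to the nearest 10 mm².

A_s ≈ 3990 mm²

With M_n = 0.85 f'_c a b (d − a/2), solve the quadratic for a:
a = d − √(d² − 2M_n/(0.85 f'_c b)) = 545 − √(545² − 2 × 810×10⁶/(0.85 × 36.1 × 485)) = 111.21 mm.
A_s = 0.85 f'_c a b / f_y = 0.85 × 36.1 × 111.21 × 485 / 415 = 3988.1 mm².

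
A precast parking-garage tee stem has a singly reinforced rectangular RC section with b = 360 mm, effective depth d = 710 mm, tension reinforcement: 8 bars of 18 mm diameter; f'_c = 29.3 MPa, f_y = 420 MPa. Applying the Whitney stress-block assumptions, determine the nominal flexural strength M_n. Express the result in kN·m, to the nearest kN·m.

A_s = 8 × 254 = 2032 mm².
T = A_s f_y = 2032 × 420 = 853440 N = 853.44 kN.
From C = T: a = T/(0.85 f'_c b) = 853440/(0.85 × 29.3 × 360) = 95.19 mm.
M_n = T(d − a/2) = 853.44 kN × (710 − 47.595) mm = 565.32 kN·m.

M_n ≈ 565 kN·m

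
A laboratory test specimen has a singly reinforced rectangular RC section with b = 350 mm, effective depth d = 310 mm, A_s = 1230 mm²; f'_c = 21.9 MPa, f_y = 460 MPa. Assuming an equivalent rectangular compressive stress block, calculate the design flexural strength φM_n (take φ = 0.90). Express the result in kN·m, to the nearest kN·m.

T = A_s f_y = 1230 × 460 = 565800 N = 565.8 kN.
From C = T: a = T/(0.85 f'_c b) = 565800/(0.85 × 21.9 × 350) = 86.84 mm.
M_n = T(d − a/2) = 565.8 kN × (310 − 43.42) mm = 150.83 kN·m.
φM_n = 0.90 × 150.83 = 135.75 kN·m.

φM_n ≈ 136 kN·m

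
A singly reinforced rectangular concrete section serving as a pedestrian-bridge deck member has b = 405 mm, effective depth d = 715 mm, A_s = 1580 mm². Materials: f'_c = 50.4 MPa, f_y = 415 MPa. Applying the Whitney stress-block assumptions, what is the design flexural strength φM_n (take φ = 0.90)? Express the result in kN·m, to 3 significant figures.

φM_n ≈ 411 kN·m

T = A_s f_y = 1580 × 415 = 655700 N = 655.7 kN.
From C = T: a = T/(0.85 f'_c b) = 655700/(0.85 × 50.4 × 405) = 37.79 mm.
M_n = T(d − a/2) = 655.7 kN × (715 − 18.895) mm = 456.44 kN·m.
φM_n = 0.90 × 456.44 = 410.80 kN·m.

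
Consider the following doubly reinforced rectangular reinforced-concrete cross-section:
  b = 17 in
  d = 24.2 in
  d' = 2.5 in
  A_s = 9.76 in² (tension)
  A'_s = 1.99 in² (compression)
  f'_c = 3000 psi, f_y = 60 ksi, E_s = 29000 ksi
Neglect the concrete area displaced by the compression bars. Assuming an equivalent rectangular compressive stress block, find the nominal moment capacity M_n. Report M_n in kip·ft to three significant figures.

Assume both steels yield.
a = (A_s − A'_s) f_y/(0.85 f'_c b) = (9.76 − 1.99) × 60/(0.85 × 3 × 17) = 10.754 in.
c = a/β₁ = 10.754/0.85 = 12.652 in; ε'_s = 0.003(c − d')/c = 0.0024 ≥ ε_y = 0.0021, so the compression steel yields.
M_n = (A_s − A'_s) f_y (d − a/2) + A'_s f_y (d − d') = 466.2 × (24.2 − 5.377) + 119.4 × (24.2 − 2.5) = 8775.3 + 2591.0 = 11366.3 kip·in = 11366.3/12 = 947.19 kip·ft.

M_n ≈ 947 kip·ft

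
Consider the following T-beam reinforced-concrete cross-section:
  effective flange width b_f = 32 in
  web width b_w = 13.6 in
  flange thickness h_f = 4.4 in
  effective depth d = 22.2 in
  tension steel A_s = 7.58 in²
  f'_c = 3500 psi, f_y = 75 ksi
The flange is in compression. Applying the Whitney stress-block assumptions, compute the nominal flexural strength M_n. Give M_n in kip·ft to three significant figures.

M_n ≈ 897 kip·ft

Tension: T = A_s f_y = 7.58 × 75 = 568.5 kips.
Try a within the flange: a = T/(0.85 f'_c b_f) = 568.5/(0.85 × 3.5 × 32) = 5.972 in.
a = 5.972 > h_f = 4.4 in: the block extends into the web. Split into flange-overhang and web parts.
C_f = 0.85 f'_c (b_f − b_w) h_f = 0.85 × 3.5 × (32 − 13.6) × 4.4 = 240.9 kips.
Remaining web compression depth: a_w = (T − C_f)/(0.85 f'_c b_w) = (568.5 − 240.9)/(0.85 × 3.5 × 13.6) = 8.097 in.
M_n = C_f(d − h_f/2) + (T − C_f)(d − a_w/2) = 240.9 × (22.2 − 2.2) + 327.6 × (22.2 − 4.0485) = 4818.0 + 5946.4 = 10764.4 kip·in.
M_n = 10764.4/12 = 897.03 kip·ft.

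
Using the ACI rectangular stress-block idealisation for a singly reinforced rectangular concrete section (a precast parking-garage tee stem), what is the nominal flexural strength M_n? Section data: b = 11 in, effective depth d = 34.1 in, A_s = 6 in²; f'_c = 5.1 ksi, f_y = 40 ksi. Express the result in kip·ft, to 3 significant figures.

T = A_s f_y = 6 × 40 = 240 kips.
a = T/(0.85 f'_c b) = 240/(0.85 × 5.1 × 11) = 5.033 in.
M_n = T(d − a/2) = 240 × (34.1 − 2.5165) = 7580.0 kip·in = 7580.0/12 = 631.67 kip·ft.

M_n ≈ 632 kip·ft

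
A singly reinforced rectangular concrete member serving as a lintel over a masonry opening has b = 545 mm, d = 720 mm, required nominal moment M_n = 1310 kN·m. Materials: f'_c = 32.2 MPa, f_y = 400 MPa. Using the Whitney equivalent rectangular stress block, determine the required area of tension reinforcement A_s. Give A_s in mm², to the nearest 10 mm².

With M_n = 0.85 f'_c a b (d − a/2), solve the quadratic for a:
a = d − √(d² − 2M_n/(0.85 f'_c b)) = 720 − √(720² − 2 × 1310×10⁶/(0.85 × 32.2 × 545)) = 134.55 mm.
A_s = 0.85 f'_c a b / f_y = 0.85 × 32.2 × 134.55 × 545 / 400 = 5017.6 mm².

A_s ≈ 5020 mm²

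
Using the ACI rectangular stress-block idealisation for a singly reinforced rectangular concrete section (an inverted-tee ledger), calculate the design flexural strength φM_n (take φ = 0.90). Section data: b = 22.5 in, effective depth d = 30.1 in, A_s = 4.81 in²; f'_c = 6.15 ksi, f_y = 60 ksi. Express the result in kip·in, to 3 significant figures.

φM_n ≈ 7500 kip·in

T = A_s f_y = 4.81 × 60 = 288.6 kips.
a = T/(0.85 f'_c b) = 288.6/(0.85 × 6.15 × 22.5) = 2.454 in.
M_n = T(d − a/2) = 288.6 × (30.1 − 1.227) = 8332.7 kip·in.
φM_n = 0.90 × 8332.7 = 7499.4 kip·in.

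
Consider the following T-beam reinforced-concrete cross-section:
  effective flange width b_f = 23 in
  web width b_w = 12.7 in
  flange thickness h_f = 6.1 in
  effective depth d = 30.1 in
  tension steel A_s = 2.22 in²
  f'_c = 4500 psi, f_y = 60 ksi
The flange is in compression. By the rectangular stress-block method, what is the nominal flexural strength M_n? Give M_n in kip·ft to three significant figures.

M_n ≈ 326 kip·ft

Tension: T = A_s f_y = 2.22 × 60 = 133.2 kips.
Try a within the flange: a = T/(0.85 f'_c b_f) = 133.2/(0.85 × 4.5 × 23) = 1.514 in.
Since a = 1.514 ≤ h_f = 6.1 in, the stress block lies entirely in the flange; analyse as a rectangular beam of width b_f.
M_n = T(d − a/2) = 133.2 × (30.1 − 0.757) = 3908.5 kip·in.
M_n = 3908.5/12 = 325.71 kip·ft.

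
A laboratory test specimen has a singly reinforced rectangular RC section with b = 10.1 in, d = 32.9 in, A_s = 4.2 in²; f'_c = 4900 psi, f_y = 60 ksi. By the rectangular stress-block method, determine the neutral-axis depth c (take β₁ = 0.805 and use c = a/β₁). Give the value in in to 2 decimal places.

c ≈ 7.44 in

T = A_s f_y = 4.2 × 60 = 252 kips.
a = T/(0.85 f'_c b) = 252/(0.85 × 4.9 × 10.1) = 5.9905 in.
With β₁ = 0.805, c = a/β₁ = 5.9905/0.805 = 7.44 in.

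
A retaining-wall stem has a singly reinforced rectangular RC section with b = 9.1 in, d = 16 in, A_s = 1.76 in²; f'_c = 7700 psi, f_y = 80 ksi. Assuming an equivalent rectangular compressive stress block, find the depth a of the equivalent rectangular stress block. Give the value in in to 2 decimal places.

T = A_s f_y = 1.76 × 80 = 140.8 kips.
a = T/(0.85 f'_c b) = 140.8/(0.85 × 7.7 × 9.1) = 2.36 in.

a ≈ 2.36 in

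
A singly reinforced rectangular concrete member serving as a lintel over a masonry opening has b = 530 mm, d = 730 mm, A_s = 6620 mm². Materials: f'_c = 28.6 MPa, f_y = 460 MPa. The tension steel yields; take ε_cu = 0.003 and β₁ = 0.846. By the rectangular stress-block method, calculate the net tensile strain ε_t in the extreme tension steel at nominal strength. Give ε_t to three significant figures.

ε_t ≈ 0.00484

a = A_s f_y/(0.85 f'_c b) = 236.35 mm.
β₁ = 0.846, so c = a/β₁ = 236.35/0.846 = 279.37 mm.
From the linear strain diagram with ε_cu = 0.003: ε_t = 0.003 (d − c)/c = 0.003 × (730 − 279.37)/279.37 = 0.00484.
ε_t is between 0.004 and 0.005 — transition zone.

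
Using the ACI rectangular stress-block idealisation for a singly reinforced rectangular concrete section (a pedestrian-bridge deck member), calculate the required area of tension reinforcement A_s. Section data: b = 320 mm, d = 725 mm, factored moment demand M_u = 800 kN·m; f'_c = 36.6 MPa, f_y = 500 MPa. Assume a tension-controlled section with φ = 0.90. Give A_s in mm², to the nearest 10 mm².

M_n = M_u/φ = 800/0.90 = 888.889 kN·m.
With M_n = 0.85 f'_c a b (d − a/2), solve the quadratic for a:
a = d − √(d² − 2M_n/(0.85 f'_c b)) = 725 − √(725² − 2 × 888.889×10⁶/(0.85 × 36.6 × 320)) = 135.89 mm.
A_s = 0.85 f'_c a b / f_y = 0.85 × 36.6 × 135.89 × 320 / 500 = 2705.6 mm².

A_s ≈ 2710 mm²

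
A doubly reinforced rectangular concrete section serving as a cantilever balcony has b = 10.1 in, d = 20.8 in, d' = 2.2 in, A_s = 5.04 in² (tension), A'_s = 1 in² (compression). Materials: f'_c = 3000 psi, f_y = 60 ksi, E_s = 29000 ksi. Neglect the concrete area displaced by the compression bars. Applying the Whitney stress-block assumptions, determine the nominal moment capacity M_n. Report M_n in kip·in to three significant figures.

M_n ≈ 5020 kip·in

Assume both steels yield.
a = (A_s − A'_s) f_y/(0.85 f'_c b) = (5.04 − 1) × 60/(0.85 × 3 × 10.1) = 9.412 in.
c = a/β₁ = 9.412/0.85 = 11.073 in; ε'_s = 0.003(c − d')/c = 0.0024 ≥ ε_y = 0.0021, so the compression steel yields.
M_n = (A_s − A'_s) f_y (d − a/2) + A'_s f_y (d − d') = 242.4 × (20.8 − 4.706) + 60 × (20.8 − 2.2) = 3901.2 + 1116.0 = 5017.2 kip·in.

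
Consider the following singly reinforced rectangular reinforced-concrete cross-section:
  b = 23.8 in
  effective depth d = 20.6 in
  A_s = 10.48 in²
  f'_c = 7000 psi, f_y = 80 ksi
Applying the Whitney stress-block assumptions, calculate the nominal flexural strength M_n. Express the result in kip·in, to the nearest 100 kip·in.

T = A_s f_y = 10.48 × 80 = 838.4 kips.
a = T/(0.85 f'_c b) = 838.4/(0.85 × 7 × 23.8) = 5.920 in.
M_n = T(d − a/2) = 838.4 × (20.6 − 2.96) = 14789.4 kip·in.

M_n ≈ 14800 kip·in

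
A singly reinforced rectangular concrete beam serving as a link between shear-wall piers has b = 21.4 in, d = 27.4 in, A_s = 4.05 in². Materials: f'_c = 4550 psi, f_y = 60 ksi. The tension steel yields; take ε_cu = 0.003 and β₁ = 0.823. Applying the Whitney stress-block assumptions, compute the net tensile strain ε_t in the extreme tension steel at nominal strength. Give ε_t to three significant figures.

ε_t ≈ 0.0200

a = A_s f_y/(0.85 f'_c b) = 2.936 in.
β₁ = 0.823, so c = a/β₁ = 2.936/0.823 = 3.567 in.
From the linear strain diagram with ε_cu = 0.003: ε_t = 0.003 (d − c)/c = 0.003 × (27.4 − 3.567)/3.567 = 0.0200.
Since ε_t ≥ 0.005, the section is tension-controlled.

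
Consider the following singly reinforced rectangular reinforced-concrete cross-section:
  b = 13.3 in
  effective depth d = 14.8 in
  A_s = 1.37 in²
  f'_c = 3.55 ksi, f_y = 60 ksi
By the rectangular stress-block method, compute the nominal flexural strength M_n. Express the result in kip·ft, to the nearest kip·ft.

M_n ≈ 94 kip·ft

T = A_s f_y = 1.37 × 60 = 82.2 kips.
a = T/(0.85 f'_c b) = 82.2/(0.85 × 3.55 × 13.3) = 2.048 in.
M_n = T(d − a/2) = 82.2 × (14.8 − 1.024) = 1132.4 kip·in = 1132.4/12 = 94.37 kip·ft.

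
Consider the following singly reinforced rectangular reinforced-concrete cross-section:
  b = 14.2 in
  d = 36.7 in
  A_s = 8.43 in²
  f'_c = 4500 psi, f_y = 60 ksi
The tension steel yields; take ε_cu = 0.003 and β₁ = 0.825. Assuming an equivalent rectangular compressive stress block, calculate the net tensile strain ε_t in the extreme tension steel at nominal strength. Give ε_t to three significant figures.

a = A_s f_y/(0.85 f'_c b) = 9.312 in.
β₁ = 0.825, so c = a/β₁ = 9.312/0.825 = 11.287 in.
From the linear strain diagram with ε_cu = 0.003: ε_t = 0.003 (d − c)/c = 0.003 × (36.7 − 11.287)/11.287 = 0.00675.
Since ε_t ≥ 0.005, the section is tension-controlled.

ε_t ≈ 0.00675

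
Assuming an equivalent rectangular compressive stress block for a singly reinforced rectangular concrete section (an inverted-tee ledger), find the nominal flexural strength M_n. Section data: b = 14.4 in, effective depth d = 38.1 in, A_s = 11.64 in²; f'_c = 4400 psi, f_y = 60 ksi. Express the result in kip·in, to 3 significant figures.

M_n ≈ 22100 kip·in

T = A_s f_y = 11.64 × 60 = 698.4 kips.
a = T/(0.85 f'_c b) = 698.4/(0.85 × 4.4 × 14.4) = 12.968 in.
M_n = T(d − a/2) = 698.4 × (38.1 − 6.484) = 22080.6 kip·in.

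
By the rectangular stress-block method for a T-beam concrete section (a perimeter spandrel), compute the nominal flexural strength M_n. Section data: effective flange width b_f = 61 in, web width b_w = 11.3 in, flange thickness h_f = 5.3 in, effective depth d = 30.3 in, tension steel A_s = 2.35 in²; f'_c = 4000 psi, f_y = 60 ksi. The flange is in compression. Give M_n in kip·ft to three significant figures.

Tension: T = A_s f_y = 2.35 × 60 = 141 kips.
Try a within the flange: a = T/(0.85 f'_c b_f) = 141/(0.85 × 4 × 61) = 0.680 in.
Since a = 0.680 ≤ h_f = 5.3 in, the stress block lies entirely in the flange; analyse as a rectangular beam of width b_f.
M_n = T(d − a/2) = 141 × (30.3 − 0.34) = 4224.4 kip·in.
M_n = 4224.4/12 = 352.03 kip·ft.

M_n ≈ 352 kip·ft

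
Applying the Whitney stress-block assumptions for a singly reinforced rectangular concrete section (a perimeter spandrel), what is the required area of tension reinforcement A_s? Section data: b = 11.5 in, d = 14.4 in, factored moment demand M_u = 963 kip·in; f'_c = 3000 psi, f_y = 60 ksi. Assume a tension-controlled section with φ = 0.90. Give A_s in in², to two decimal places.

M_n = M_u/φ = 963/0.90 = 1070 kip·in.
From M_n = 0.85 f'_c a b (d − a/2):
a = d − √(d² − 2M_n/(0.85 f'_c b)) = 14.4 − √(14.4² − 2 × 1070/(0.85 × 3 × 11.5)) = 2.808 in.
A_s = 0.85 f'_c a b / f_y = 0.85 × 3 × 2.808 × 11.5 / 60 = 1.372 in².

A_s ≈ 1.37 in²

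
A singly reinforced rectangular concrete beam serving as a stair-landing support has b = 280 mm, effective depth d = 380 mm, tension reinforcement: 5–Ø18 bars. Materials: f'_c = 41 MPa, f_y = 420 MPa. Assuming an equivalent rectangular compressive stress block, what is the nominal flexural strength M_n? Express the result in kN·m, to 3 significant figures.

M_n ≈ 188 kN·m

A_s = 5 × 254 = 1270 mm².
T = A_s f_y = 1270 × 420 = 533400 N = 533.4 kN.
From C = T: a = T/(0.85 f'_c b) = 533400/(0.85 × 41 × 280) = 54.66 mm.
M_n = T(d − a/2) = 533.4 kN × (380 − 27.33) mm = 188.11 kN·m.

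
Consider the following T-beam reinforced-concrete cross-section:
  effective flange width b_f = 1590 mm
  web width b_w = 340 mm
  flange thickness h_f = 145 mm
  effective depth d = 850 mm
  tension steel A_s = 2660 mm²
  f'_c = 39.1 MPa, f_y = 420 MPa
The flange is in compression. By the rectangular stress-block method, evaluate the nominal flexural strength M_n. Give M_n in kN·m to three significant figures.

M_n ≈ 938 kN·m

Tension: T = A_s f_y = 2660 × 420 = 1117200 N.
Try a within the flange: a = T/(0.85 f'_c b_f) = 1117200/(0.85 × 39.1 × 1590) = 21.14 mm.
Since a = 21.14 ≤ h_f = 145 mm, the stress block lies entirely in the flange; analyse as a rectangular beam of width b_f.
M_n = T(d − a/2) = 1117200 × (850 − 10.57) = 937.81 × 10⁶ N·mm.
M_n = 937.81 kN·m.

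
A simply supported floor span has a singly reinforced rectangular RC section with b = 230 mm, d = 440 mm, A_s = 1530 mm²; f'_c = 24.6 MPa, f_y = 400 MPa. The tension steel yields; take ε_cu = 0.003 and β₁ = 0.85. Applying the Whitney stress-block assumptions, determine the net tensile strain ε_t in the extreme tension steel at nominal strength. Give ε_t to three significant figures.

ε_t ≈ 0.00582

a = A_s f_y/(0.85 f'_c b) = 127.25 mm.
β₁ = 0.85, so c = a/β₁ = 127.25/0.85 = 149.71 mm.
From the linear strain diagram with ε_cu = 0.003: ε_t = 0.003 (d − c)/c = 0.003 × (440 − 149.71)/149.71 = 0.00582.
Since ε_t ≥ 0.005, the section is tension-controlled.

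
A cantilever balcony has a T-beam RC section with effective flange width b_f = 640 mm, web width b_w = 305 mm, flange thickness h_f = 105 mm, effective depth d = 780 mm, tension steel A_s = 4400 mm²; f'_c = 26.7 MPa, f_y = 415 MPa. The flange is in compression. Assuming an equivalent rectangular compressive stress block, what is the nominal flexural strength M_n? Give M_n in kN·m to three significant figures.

Tension: T = A_s f_y = 4400 × 415 = 1826000 N.
Try a within the flange: a = T/(0.85 f'_c b_f) = 1826000/(0.85 × 26.7 × 640) = 125.72 mm.
a = 125.72 > h_f = 105 mm: the block extends into the web. Split into flange-overhang and web parts.
C_f = 0.85 f'_c (b_f − b_w) h_f = 0.85 × 26.7 × (640 − 305) × 105 = 798297 N.
Remaining web compression depth: a_w = (T − C_f)/(0.85 f'_c b_w) = (1826000 − 798297)/(0.85 × 26.7 × 305) = 148.47 mm.
M_n = C_f(d − h_f/2) + (T − C_f)(d − a_w/2) = 798297 × (780 − 52.5) + 1027703 × (780 − 74.235) = 580.76 + 725.32 = 1306.08 × 10⁶ N·mm.
M_n = 1306.08 kN·m.

M_n ≈ 1310 kN·m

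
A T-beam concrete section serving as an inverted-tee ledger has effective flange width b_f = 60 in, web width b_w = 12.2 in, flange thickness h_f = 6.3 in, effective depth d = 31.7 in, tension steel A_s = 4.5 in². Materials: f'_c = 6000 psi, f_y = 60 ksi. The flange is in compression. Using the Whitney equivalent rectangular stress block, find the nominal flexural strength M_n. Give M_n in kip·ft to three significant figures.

M_n ≈ 703 kip·ft

Tension: T = A_s f_y = 4.5 × 60 = 270 kips.
Try a within the flange: a = T/(0.85 f'_c b_f) = 270/(0.85 × 6 × 60) = 0.882 in.
Since a = 0.882 ≤ h_f = 6.3 in, the stress block lies entirely in the flange; analyse as a rectangular beam of width b_f.
M_n = T(d − a/2) = 270 × (31.7 − 0.441) = 8439.9 kip·in.
M_n = 8439.9/12 = 703.33 kip·ft.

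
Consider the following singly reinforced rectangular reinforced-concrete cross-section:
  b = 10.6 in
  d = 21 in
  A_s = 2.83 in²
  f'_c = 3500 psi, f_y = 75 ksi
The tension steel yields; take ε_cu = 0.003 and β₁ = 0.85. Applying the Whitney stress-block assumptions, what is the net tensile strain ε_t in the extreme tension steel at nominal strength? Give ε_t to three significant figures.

a = A_s f_y/(0.85 f'_c b) = 6.731 in.
β₁ = 0.85, so c = a/β₁ = 6.731/0.85 = 7.919 in.
From the linear strain diagram with ε_cu = 0.003: ε_t = 0.003 (d − c)/c = 0.003 × (21 − 7.919)/7.919 = 0.00496.
ε_t is between 0.004 and 0.005 — transition zone.

ε_t ≈ 0.00496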